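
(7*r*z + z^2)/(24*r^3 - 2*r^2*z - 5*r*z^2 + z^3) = z*(7*r + z)/(24*r^3 - 2*r^2*z - 5*r*z^2 + z^3)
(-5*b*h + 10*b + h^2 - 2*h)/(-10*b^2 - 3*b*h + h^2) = (h - 2)/(2*b + h)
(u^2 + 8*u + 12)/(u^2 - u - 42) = (u + 2)/(u - 7)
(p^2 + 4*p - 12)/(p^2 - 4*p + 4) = (p + 6)/(p - 2)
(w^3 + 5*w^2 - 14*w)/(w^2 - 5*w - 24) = w*(-w^2 - 5*w + 14)/(-w^2 + 5*w + 24)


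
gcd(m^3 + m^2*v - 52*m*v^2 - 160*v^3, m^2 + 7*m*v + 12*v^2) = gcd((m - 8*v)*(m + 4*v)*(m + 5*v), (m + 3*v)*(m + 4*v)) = m + 4*v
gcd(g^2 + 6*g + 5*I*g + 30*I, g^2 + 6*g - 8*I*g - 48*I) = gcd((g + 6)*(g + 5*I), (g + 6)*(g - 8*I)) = g + 6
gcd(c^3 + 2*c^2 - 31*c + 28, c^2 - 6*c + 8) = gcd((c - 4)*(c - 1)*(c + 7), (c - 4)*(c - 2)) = c - 4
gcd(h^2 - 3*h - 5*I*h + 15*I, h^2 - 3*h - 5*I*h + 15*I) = h^2 + h*(-3 - 5*I) + 15*I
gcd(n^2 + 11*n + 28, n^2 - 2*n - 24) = n + 4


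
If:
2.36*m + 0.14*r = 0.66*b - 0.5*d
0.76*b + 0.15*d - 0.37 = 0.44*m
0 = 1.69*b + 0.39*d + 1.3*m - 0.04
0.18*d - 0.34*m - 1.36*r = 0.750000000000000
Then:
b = -0.09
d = 1.77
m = -0.39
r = -0.22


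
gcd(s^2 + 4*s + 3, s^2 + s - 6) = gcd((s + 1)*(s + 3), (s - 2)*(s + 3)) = s + 3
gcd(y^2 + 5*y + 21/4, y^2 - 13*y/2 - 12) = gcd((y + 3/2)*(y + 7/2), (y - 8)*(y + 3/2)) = y + 3/2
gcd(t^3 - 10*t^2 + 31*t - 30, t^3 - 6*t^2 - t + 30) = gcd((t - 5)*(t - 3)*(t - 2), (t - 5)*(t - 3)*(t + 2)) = t^2 - 8*t + 15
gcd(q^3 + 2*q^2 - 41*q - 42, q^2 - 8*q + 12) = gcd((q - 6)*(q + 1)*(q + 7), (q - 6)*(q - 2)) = q - 6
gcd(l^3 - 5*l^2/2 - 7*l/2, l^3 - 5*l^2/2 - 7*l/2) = l^3 - 5*l^2/2 - 7*l/2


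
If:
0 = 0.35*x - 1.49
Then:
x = 4.26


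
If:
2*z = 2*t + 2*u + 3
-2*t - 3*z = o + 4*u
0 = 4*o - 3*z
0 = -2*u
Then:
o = 9/23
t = -45/46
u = 0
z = 12/23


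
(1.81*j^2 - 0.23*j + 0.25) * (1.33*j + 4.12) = 2.4073*j^3 + 7.1513*j^2 - 0.6151*j + 1.03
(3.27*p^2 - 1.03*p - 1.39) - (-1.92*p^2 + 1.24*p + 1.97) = 5.19*p^2 - 2.27*p - 3.36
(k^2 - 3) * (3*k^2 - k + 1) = 3*k^4 - k^3 - 8*k^2 + 3*k - 3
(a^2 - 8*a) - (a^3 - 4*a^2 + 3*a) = -a^3 + 5*a^2 - 11*a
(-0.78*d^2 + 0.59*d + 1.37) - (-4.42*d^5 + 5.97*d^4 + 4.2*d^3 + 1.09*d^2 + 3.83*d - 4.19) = 4.42*d^5 - 5.97*d^4 - 4.2*d^3 - 1.87*d^2 - 3.24*d + 5.56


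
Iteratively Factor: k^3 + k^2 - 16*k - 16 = (k - 4)*(k^2 + 5*k + 4) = (k - 4)*(k + 4)*(k + 1)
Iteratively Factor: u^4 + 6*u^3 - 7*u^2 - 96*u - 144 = (u + 3)*(u^3 + 3*u^2 - 16*u - 48) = (u - 4)*(u + 3)*(u^2 + 7*u + 12) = (u - 4)*(u + 3)^2*(u + 4)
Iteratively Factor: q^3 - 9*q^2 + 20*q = (q - 5)*(q^2 - 4*q) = (q - 5)*(q - 4)*(q)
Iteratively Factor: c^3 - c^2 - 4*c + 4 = (c - 1)*(c^2 - 4) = (c - 1)*(c + 2)*(c - 2)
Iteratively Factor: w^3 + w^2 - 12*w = (w + 4)*(w^2 - 3*w) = (w - 3)*(w + 4)*(w)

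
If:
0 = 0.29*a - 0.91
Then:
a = 3.14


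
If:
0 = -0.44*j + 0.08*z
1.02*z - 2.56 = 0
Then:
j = 0.46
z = 2.51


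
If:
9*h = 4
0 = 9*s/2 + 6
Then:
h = 4/9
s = -4/3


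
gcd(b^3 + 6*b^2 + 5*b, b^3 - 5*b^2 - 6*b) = b^2 + b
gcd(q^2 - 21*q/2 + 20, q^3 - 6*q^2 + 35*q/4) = q - 5/2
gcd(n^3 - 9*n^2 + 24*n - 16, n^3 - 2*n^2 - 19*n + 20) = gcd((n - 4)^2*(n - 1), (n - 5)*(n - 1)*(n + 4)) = n - 1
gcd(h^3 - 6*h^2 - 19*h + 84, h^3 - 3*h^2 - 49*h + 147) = h^2 - 10*h + 21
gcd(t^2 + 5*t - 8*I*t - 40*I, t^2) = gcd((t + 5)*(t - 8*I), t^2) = 1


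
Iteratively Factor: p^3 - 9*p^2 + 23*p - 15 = (p - 1)*(p^2 - 8*p + 15) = (p - 3)*(p - 1)*(p - 5)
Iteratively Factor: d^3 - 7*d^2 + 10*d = (d - 2)*(d^2 - 5*d) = (d - 5)*(d - 2)*(d)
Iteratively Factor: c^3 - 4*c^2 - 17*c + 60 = (c - 5)*(c^2 + c - 12) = (c - 5)*(c - 3)*(c + 4)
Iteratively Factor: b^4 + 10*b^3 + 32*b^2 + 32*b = (b)*(b^3 + 10*b^2 + 32*b + 32) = b*(b + 2)*(b^2 + 8*b + 16) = b*(b + 2)*(b + 4)*(b + 4)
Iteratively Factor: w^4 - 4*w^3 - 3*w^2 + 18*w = (w + 2)*(w^3 - 6*w^2 + 9*w) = w*(w + 2)*(w^2 - 6*w + 9) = w*(w - 3)*(w + 2)*(w - 3)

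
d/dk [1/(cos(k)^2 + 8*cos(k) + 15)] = 2*(cos(k) + 4)*sin(k)/(cos(k)^2 + 8*cos(k) + 15)^2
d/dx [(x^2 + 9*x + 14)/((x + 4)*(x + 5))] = 6*(2*x + 9)/(x^4 + 18*x^3 + 121*x^2 + 360*x + 400)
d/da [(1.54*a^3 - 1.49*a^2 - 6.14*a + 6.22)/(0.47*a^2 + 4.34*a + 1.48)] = (0.7238*a^4 + 13.3672*a^3 + 3.2568*a^2 - 10.2572*a - 36.082)/(0.2209*a^4 + 4.0796*a^3 + 20.2268*a^2 + 12.8464*a + 2.1904)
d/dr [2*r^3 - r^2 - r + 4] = 6*r^2 - 2*r - 1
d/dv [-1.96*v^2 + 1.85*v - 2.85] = 1.85 - 3.92*v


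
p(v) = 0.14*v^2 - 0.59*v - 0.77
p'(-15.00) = -4.79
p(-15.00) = 39.58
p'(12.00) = 2.77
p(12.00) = 12.31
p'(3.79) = 0.47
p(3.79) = -1.00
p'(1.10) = -0.28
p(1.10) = -1.25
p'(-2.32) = -1.24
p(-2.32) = 1.35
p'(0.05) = -0.58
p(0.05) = -0.80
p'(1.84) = -0.07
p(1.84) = -1.38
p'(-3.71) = -1.63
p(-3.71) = 3.35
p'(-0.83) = -0.82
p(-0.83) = -0.18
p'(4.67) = 0.72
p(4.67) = -0.47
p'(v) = 0.28*v - 0.59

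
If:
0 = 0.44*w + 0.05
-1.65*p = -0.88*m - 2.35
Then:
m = 1.875*p - 2.67045454545455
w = -0.11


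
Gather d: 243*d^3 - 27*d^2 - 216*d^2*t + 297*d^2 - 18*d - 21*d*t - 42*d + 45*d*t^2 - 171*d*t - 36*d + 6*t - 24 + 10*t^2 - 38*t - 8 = 243*d^3 + d^2*(270 - 216*t) + d*(45*t^2 - 192*t - 96) + 10*t^2 - 32*t - 32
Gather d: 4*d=4*d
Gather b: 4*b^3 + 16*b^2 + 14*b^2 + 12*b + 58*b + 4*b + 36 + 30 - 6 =4*b^3 + 30*b^2 + 74*b + 60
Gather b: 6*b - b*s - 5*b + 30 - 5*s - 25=b*(1 - s) - 5*s + 5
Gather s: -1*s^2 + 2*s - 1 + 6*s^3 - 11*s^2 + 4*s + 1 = 6*s^3 - 12*s^2 + 6*s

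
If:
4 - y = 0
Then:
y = 4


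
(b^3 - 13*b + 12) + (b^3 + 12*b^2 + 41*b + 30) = 2*b^3 + 12*b^2 + 28*b + 42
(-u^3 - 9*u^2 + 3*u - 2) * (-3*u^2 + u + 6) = 3*u^5 + 26*u^4 - 24*u^3 - 45*u^2 + 16*u - 12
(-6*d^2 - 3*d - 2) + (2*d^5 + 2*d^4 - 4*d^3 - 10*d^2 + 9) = 2*d^5 + 2*d^4 - 4*d^3 - 16*d^2 - 3*d + 7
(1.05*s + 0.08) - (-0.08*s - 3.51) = 1.13*s + 3.59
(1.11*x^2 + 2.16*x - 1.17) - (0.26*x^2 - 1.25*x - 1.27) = 0.85*x^2 + 3.41*x + 0.1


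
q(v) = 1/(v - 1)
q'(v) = -1/(v - 1)^2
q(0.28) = -1.39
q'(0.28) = -1.93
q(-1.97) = -0.34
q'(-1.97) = -0.11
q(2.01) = 0.99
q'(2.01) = -0.98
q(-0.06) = -0.94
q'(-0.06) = -0.89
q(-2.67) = -0.27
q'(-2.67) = -0.07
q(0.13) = -1.15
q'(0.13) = -1.32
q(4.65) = 0.27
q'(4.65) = -0.08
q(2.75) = 0.57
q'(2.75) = -0.33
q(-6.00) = -0.14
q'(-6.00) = -0.02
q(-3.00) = -0.25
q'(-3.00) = -0.06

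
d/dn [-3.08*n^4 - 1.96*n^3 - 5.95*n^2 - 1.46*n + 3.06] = -12.32*n^3 - 5.88*n^2 - 11.9*n - 1.46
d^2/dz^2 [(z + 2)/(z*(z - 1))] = 2*(z^3 + 6*z^2 - 6*z + 2)/(z^3*(z^3 - 3*z^2 + 3*z - 1))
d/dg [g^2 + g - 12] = 2*g + 1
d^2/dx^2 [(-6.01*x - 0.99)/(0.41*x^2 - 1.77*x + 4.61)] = (-(0.82*x - 1.77)*(1.64*x - 3.54)*(6.01*x + 0.99) + (14.7846*x - 20.4636)*(0.41*x^2 - 1.77*x + 4.61))/(0.41*x^2 - 1.77*x + 4.61)^3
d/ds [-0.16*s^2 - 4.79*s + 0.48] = -0.32*s - 4.79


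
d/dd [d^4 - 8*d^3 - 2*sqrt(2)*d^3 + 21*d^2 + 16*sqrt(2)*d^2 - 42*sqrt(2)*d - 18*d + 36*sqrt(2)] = 4*d^3 - 24*d^2 - 6*sqrt(2)*d^2 + 42*d + 32*sqrt(2)*d - 42*sqrt(2) - 18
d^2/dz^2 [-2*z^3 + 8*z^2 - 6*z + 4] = 16 - 12*z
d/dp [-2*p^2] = -4*p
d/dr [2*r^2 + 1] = 4*r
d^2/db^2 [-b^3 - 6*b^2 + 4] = -6*b - 12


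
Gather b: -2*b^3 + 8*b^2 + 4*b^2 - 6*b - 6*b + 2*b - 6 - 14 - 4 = -2*b^3 + 12*b^2 - 10*b - 24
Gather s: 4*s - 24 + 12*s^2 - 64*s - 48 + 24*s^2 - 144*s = 36*s^2 - 204*s - 72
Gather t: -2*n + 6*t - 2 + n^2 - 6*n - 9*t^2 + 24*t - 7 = n^2 - 8*n - 9*t^2 + 30*t - 9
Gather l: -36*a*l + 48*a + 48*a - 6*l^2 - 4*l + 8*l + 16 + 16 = 96*a - 6*l^2 + l*(4 - 36*a) + 32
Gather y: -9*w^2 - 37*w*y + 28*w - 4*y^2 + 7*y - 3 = -9*w^2 + 28*w - 4*y^2 + y*(7 - 37*w) - 3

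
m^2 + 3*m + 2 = (m + 1)*(m + 2)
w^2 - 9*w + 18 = (w - 6)*(w - 3)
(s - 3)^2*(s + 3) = s^3 - 3*s^2 - 9*s + 27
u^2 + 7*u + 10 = (u + 2)*(u + 5)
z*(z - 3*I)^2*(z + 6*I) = z^4 + 27*z^2 - 54*I*z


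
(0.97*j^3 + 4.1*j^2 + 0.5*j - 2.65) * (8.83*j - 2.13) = 8.5651*j^4 + 34.1369*j^3 - 4.318*j^2 - 24.4645*j + 5.6445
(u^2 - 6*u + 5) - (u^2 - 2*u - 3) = 8 - 4*u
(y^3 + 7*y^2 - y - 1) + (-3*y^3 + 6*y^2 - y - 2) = -2*y^3 + 13*y^2 - 2*y - 3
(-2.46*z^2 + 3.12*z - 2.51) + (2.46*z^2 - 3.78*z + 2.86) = 0.35 - 0.66*z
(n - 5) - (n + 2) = -7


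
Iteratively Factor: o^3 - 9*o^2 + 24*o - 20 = (o - 5)*(o^2 - 4*o + 4) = (o - 5)*(o - 2)*(o - 2)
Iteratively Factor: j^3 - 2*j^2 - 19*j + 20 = (j - 1)*(j^2 - j - 20) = (j - 1)*(j + 4)*(j - 5)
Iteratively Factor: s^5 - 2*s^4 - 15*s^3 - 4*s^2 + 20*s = (s - 5)*(s^4 + 3*s^3 - 4*s) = (s - 5)*(s + 2)*(s^3 + s^2 - 2*s) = (s - 5)*(s - 1)*(s + 2)*(s^2 + 2*s) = (s - 5)*(s - 1)*(s + 2)^2*(s)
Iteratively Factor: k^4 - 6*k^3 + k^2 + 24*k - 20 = (k - 2)*(k^3 - 4*k^2 - 7*k + 10) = (k - 2)*(k - 1)*(k^2 - 3*k - 10) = (k - 5)*(k - 2)*(k - 1)*(k + 2)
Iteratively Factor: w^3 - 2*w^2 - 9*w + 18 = (w + 3)*(w^2 - 5*w + 6) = (w - 3)*(w + 3)*(w - 2)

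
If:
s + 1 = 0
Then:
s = -1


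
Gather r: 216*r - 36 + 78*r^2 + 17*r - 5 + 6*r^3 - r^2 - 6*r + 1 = 6*r^3 + 77*r^2 + 227*r - 40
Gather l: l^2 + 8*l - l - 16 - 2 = l^2 + 7*l - 18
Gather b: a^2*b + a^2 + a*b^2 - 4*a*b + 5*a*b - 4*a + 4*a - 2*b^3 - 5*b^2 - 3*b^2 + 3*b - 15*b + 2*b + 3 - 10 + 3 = a^2 - 2*b^3 + b^2*(a - 8) + b*(a^2 + a - 10) - 4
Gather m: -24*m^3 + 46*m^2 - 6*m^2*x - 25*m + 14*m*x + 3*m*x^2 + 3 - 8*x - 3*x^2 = -24*m^3 + m^2*(46 - 6*x) + m*(3*x^2 + 14*x - 25) - 3*x^2 - 8*x + 3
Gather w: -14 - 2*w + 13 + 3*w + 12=w + 11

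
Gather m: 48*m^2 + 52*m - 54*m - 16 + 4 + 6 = 48*m^2 - 2*m - 6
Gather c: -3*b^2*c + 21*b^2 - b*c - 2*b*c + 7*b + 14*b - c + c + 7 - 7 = 21*b^2 + 21*b + c*(-3*b^2 - 3*b)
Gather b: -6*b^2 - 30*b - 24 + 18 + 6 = -6*b^2 - 30*b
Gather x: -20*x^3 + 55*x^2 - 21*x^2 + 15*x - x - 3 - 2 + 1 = -20*x^3 + 34*x^2 + 14*x - 4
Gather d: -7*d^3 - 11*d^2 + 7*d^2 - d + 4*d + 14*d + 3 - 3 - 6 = -7*d^3 - 4*d^2 + 17*d - 6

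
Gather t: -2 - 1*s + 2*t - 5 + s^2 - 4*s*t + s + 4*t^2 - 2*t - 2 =s^2 - 4*s*t + 4*t^2 - 9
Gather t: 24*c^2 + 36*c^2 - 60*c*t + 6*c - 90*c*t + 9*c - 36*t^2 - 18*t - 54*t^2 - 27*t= 60*c^2 + 15*c - 90*t^2 + t*(-150*c - 45)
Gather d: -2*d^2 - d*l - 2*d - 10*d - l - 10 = -2*d^2 + d*(-l - 12) - l - 10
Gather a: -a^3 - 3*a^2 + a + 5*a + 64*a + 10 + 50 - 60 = -a^3 - 3*a^2 + 70*a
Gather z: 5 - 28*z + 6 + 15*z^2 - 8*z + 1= 15*z^2 - 36*z + 12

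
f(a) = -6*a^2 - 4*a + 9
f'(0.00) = -4.00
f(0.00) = 9.00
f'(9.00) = -112.00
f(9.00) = -513.00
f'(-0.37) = 0.44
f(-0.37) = 9.66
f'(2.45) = -33.40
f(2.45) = -36.82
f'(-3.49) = 37.88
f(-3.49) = -50.12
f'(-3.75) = 41.00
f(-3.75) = -60.38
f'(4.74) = -60.88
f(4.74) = -144.77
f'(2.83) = -37.96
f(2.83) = -50.37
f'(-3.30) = 35.60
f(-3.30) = -43.14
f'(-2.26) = 23.12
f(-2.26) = -12.61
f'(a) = -12*a - 4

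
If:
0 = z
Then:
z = 0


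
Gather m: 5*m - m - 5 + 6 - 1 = 4*m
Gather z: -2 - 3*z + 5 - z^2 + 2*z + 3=-z^2 - z + 6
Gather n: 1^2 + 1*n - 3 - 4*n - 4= -3*n - 6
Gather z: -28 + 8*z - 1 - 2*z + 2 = 6*z - 27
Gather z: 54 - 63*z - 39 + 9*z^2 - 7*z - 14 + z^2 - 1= 10*z^2 - 70*z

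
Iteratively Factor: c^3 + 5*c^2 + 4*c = (c + 4)*(c^2 + c) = (c + 1)*(c + 4)*(c)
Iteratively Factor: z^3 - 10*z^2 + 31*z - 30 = (z - 3)*(z^2 - 7*z + 10) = (z - 5)*(z - 3)*(z - 2)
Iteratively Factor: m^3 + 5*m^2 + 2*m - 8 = (m - 1)*(m^2 + 6*m + 8) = (m - 1)*(m + 4)*(m + 2)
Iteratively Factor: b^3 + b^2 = (b)*(b^2 + b) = b^2*(b + 1)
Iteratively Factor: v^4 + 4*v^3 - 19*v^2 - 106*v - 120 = (v + 3)*(v^3 + v^2 - 22*v - 40) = (v - 5)*(v + 3)*(v^2 + 6*v + 8) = (v - 5)*(v + 3)*(v + 4)*(v + 2)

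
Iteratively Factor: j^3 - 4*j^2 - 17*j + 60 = (j - 3)*(j^2 - j - 20) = (j - 3)*(j + 4)*(j - 5)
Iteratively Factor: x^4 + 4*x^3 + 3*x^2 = (x)*(x^3 + 4*x^2 + 3*x) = x*(x + 1)*(x^2 + 3*x) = x^2*(x + 1)*(x + 3)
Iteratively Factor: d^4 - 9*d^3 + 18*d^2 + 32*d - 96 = (d + 2)*(d^3 - 11*d^2 + 40*d - 48) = (d - 4)*(d + 2)*(d^2 - 7*d + 12) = (d - 4)^2*(d + 2)*(d - 3)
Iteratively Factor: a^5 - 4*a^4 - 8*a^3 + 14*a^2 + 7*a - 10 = (a + 1)*(a^4 - 5*a^3 - 3*a^2 + 17*a - 10) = (a - 1)*(a + 1)*(a^3 - 4*a^2 - 7*a + 10) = (a - 1)^2*(a + 1)*(a^2 - 3*a - 10) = (a - 5)*(a - 1)^2*(a + 1)*(a + 2)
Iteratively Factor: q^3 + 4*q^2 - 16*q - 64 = (q + 4)*(q^2 - 16) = (q + 4)^2*(q - 4)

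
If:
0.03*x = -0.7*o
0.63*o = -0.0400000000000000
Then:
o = -0.06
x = 1.48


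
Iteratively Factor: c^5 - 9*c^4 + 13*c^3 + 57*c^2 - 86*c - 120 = (c + 1)*(c^4 - 10*c^3 + 23*c^2 + 34*c - 120) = (c + 1)*(c + 2)*(c^3 - 12*c^2 + 47*c - 60) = (c - 3)*(c + 1)*(c + 2)*(c^2 - 9*c + 20) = (c - 4)*(c - 3)*(c + 1)*(c + 2)*(c - 5)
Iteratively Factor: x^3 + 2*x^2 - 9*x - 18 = (x + 3)*(x^2 - x - 6) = (x + 2)*(x + 3)*(x - 3)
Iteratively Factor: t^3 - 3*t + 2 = (t - 1)*(t^2 + t - 2) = (t - 1)^2*(t + 2)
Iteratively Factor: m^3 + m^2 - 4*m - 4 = (m + 1)*(m^2 - 4) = (m + 1)*(m + 2)*(m - 2)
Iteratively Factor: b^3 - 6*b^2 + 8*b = (b - 2)*(b^2 - 4*b) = b*(b - 2)*(b - 4)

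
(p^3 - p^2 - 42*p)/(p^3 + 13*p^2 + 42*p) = (p - 7)/(p + 7)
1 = 1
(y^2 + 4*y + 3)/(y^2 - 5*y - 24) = (y + 1)/(y - 8)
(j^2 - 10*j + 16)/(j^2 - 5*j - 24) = (j - 2)/(j + 3)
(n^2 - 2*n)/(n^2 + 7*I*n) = (n - 2)/(n + 7*I)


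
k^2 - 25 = (k - 5)*(k + 5)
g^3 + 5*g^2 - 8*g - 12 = (g - 2)*(g + 1)*(g + 6)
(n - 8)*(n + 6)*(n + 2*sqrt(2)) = n^3 - 2*n^2 + 2*sqrt(2)*n^2 - 48*n - 4*sqrt(2)*n - 96*sqrt(2)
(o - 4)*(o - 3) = o^2 - 7*o + 12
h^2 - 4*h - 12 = (h - 6)*(h + 2)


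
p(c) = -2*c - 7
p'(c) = -2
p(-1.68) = -3.64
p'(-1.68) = -2.00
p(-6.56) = 6.12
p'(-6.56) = -2.00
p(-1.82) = -3.36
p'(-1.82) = -2.00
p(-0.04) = -6.92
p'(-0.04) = -2.00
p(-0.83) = -5.34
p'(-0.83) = -2.00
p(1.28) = -9.56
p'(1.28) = -2.00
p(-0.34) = -6.32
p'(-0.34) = -2.00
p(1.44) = -9.88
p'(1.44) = -2.00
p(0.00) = -7.00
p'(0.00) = -2.00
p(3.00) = -13.00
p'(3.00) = -2.00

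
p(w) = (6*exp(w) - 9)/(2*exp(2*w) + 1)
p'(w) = -4*(6*exp(w) - 9)*exp(2*w)/(2*exp(2*w) + 1)^2 + 6*exp(w)/(2*exp(2*w) + 1)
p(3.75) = 0.07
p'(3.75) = -0.07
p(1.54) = 0.43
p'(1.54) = -0.21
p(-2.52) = -8.41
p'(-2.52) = 0.69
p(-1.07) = -5.62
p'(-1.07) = 3.81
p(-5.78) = -8.98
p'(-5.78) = 0.02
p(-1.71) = -7.43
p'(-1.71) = 1.93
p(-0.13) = -1.47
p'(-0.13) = 3.85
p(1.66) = 0.40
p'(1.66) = -0.23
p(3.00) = 0.14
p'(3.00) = -0.13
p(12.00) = 0.00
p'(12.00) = 0.00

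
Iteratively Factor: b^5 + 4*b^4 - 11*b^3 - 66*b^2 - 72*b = (b)*(b^4 + 4*b^3 - 11*b^2 - 66*b - 72) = b*(b + 2)*(b^3 + 2*b^2 - 15*b - 36) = b*(b - 4)*(b + 2)*(b^2 + 6*b + 9) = b*(b - 4)*(b + 2)*(b + 3)*(b + 3)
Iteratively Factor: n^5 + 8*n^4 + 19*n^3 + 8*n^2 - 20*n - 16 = (n - 1)*(n^4 + 9*n^3 + 28*n^2 + 36*n + 16) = (n - 1)*(n + 4)*(n^3 + 5*n^2 + 8*n + 4) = (n - 1)*(n + 1)*(n + 4)*(n^2 + 4*n + 4) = (n - 1)*(n + 1)*(n + 2)*(n + 4)*(n + 2)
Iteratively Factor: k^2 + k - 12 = (k - 3)*(k + 4)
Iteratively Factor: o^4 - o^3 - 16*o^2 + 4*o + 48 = (o - 4)*(o^3 + 3*o^2 - 4*o - 12) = (o - 4)*(o + 2)*(o^2 + o - 6) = (o - 4)*(o + 2)*(o + 3)*(o - 2)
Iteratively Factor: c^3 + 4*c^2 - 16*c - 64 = (c - 4)*(c^2 + 8*c + 16) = (c - 4)*(c + 4)*(c + 4)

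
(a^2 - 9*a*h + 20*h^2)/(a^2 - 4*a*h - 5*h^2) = (a - 4*h)/(a + h)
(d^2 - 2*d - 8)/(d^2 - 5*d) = (d^2 - 2*d - 8)/(d*(d - 5))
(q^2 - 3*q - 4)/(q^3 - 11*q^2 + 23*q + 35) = (q - 4)/(q^2 - 12*q + 35)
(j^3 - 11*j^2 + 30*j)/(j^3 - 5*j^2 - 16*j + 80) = j*(j - 6)/(j^2 - 16)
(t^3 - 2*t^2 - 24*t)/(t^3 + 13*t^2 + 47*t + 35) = t*(t^2 - 2*t - 24)/(t^3 + 13*t^2 + 47*t + 35)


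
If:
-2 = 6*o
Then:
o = -1/3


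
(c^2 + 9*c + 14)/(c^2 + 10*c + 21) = (c + 2)/(c + 3)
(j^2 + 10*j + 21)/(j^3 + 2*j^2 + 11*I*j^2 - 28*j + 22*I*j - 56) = (j^2 + 10*j + 21)/(j^3 + j^2*(2 + 11*I) + j*(-28 + 22*I) - 56)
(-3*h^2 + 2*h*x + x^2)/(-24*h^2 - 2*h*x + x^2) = (3*h^2 - 2*h*x - x^2)/(24*h^2 + 2*h*x - x^2)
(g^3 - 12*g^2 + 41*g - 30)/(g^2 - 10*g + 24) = (g^2 - 6*g + 5)/(g - 4)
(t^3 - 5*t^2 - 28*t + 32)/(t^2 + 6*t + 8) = (t^2 - 9*t + 8)/(t + 2)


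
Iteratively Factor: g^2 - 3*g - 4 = (g + 1)*(g - 4)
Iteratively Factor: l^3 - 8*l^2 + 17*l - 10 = (l - 2)*(l^2 - 6*l + 5) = (l - 2)*(l - 1)*(l - 5)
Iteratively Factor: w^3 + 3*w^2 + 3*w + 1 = (w + 1)*(w^2 + 2*w + 1) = (w + 1)^2*(w + 1)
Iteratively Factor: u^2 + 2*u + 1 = (u + 1)*(u + 1)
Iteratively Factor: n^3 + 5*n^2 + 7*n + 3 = (n + 1)*(n^2 + 4*n + 3) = (n + 1)*(n + 3)*(n + 1)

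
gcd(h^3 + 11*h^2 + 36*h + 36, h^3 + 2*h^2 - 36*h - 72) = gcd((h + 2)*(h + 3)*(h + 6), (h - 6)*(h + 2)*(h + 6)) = h^2 + 8*h + 12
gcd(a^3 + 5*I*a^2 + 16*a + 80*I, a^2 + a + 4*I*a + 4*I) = a + 4*I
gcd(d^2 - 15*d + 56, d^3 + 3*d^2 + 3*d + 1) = 1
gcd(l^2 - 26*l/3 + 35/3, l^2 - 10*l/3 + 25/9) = l - 5/3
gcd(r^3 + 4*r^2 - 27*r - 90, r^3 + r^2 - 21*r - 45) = r^2 - 2*r - 15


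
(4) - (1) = 3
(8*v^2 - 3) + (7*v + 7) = 8*v^2 + 7*v + 4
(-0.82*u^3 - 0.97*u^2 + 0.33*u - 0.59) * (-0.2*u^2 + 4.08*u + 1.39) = 0.164*u^5 - 3.1516*u^4 - 5.1634*u^3 + 0.1161*u^2 - 1.9485*u - 0.8201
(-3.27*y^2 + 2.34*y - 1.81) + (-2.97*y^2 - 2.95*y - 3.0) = -6.24*y^2 - 0.61*y - 4.81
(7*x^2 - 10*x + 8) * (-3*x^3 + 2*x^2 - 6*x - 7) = -21*x^5 + 44*x^4 - 86*x^3 + 27*x^2 + 22*x - 56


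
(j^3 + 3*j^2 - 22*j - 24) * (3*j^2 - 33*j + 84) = 3*j^5 - 24*j^4 - 81*j^3 + 906*j^2 - 1056*j - 2016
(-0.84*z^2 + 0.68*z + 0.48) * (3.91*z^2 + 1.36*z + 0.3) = -3.2844*z^4 + 1.5164*z^3 + 2.5496*z^2 + 0.8568*z + 0.144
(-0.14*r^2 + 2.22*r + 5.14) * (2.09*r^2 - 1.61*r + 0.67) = -0.2926*r^4 + 4.8652*r^3 + 7.0746*r^2 - 6.788*r + 3.4438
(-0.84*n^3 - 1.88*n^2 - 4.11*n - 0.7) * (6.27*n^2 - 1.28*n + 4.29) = -5.2668*n^5 - 10.7124*n^4 - 26.9669*n^3 - 7.1934*n^2 - 16.7359*n - 3.003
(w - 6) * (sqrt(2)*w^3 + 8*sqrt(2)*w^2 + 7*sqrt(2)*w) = sqrt(2)*w^4 + 2*sqrt(2)*w^3 - 41*sqrt(2)*w^2 - 42*sqrt(2)*w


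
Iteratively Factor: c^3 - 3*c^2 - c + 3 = (c + 1)*(c^2 - 4*c + 3) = (c - 1)*(c + 1)*(c - 3)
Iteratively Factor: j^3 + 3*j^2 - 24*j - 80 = (j + 4)*(j^2 - j - 20) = (j - 5)*(j + 4)*(j + 4)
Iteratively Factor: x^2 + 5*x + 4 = (x + 1)*(x + 4)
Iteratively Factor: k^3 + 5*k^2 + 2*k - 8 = (k + 4)*(k^2 + k - 2) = (k + 2)*(k + 4)*(k - 1)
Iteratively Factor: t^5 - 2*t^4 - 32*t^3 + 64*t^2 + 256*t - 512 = (t - 4)*(t^4 + 2*t^3 - 24*t^2 - 32*t + 128) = (t - 4)*(t - 2)*(t^3 + 4*t^2 - 16*t - 64) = (t - 4)*(t - 2)*(t + 4)*(t^2 - 16) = (t - 4)*(t - 2)*(t + 4)^2*(t - 4)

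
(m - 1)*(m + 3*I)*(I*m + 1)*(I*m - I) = -m^4 + 2*m^3 - 2*I*m^3 - 4*m^2 + 4*I*m^2 + 6*m - 2*I*m - 3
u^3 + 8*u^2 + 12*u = u*(u + 2)*(u + 6)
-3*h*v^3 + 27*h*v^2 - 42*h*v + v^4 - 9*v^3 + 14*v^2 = v*(-3*h + v)*(v - 7)*(v - 2)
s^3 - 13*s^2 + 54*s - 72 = (s - 6)*(s - 4)*(s - 3)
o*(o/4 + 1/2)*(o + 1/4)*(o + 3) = o^4/4 + 21*o^3/16 + 29*o^2/16 + 3*o/8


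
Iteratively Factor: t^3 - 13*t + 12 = (t - 1)*(t^2 + t - 12) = (t - 1)*(t + 4)*(t - 3)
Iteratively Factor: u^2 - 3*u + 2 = (u - 1)*(u - 2)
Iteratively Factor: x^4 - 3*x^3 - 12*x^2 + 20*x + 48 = (x + 2)*(x^3 - 5*x^2 - 2*x + 24) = (x - 3)*(x + 2)*(x^2 - 2*x - 8) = (x - 4)*(x - 3)*(x + 2)*(x + 2)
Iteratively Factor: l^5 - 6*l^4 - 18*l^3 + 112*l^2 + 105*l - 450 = (l + 3)*(l^4 - 9*l^3 + 9*l^2 + 85*l - 150) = (l + 3)^2*(l^3 - 12*l^2 + 45*l - 50) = (l - 5)*(l + 3)^2*(l^2 - 7*l + 10) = (l - 5)^2*(l + 3)^2*(l - 2)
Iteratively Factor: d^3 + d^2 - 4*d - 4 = (d + 2)*(d^2 - d - 2) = (d - 2)*(d + 2)*(d + 1)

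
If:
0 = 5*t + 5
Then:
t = -1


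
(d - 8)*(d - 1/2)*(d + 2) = d^3 - 13*d^2/2 - 13*d + 8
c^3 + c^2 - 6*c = c*(c - 2)*(c + 3)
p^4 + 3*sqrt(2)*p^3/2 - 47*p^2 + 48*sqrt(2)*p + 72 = (p - 3*sqrt(2))*(p - 2*sqrt(2))*(p + sqrt(2)/2)*(p + 6*sqrt(2))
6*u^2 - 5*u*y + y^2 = (-3*u + y)*(-2*u + y)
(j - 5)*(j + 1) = j^2 - 4*j - 5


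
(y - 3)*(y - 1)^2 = y^3 - 5*y^2 + 7*y - 3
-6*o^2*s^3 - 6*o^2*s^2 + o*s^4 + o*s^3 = s^2*(-6*o + s)*(o*s + o)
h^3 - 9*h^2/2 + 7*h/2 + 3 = (h - 3)*(h - 2)*(h + 1/2)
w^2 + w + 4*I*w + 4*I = (w + 1)*(w + 4*I)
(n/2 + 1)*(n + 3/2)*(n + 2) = n^3/2 + 11*n^2/4 + 5*n + 3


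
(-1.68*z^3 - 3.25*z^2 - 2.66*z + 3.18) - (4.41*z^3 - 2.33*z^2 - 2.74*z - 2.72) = -6.09*z^3 - 0.92*z^2 + 0.0800000000000001*z + 5.9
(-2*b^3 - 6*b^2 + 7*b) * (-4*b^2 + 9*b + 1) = 8*b^5 + 6*b^4 - 84*b^3 + 57*b^2 + 7*b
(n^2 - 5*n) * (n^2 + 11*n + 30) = n^4 + 6*n^3 - 25*n^2 - 150*n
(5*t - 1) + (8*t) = 13*t - 1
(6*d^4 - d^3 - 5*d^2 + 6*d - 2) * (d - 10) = 6*d^5 - 61*d^4 + 5*d^3 + 56*d^2 - 62*d + 20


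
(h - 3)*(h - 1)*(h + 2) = h^3 - 2*h^2 - 5*h + 6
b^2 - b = b*(b - 1)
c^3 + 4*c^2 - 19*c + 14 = (c - 2)*(c - 1)*(c + 7)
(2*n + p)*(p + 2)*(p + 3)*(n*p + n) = 2*n^2*p^3 + 12*n^2*p^2 + 22*n^2*p + 12*n^2 + n*p^4 + 6*n*p^3 + 11*n*p^2 + 6*n*p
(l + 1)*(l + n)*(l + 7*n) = l^3 + 8*l^2*n + l^2 + 7*l*n^2 + 8*l*n + 7*n^2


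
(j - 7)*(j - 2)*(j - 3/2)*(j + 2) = j^4 - 17*j^3/2 + 13*j^2/2 + 34*j - 42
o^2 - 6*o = o*(o - 6)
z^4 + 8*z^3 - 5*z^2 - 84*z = z*(z - 3)*(z + 4)*(z + 7)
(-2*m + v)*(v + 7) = -2*m*v - 14*m + v^2 + 7*v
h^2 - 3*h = h*(h - 3)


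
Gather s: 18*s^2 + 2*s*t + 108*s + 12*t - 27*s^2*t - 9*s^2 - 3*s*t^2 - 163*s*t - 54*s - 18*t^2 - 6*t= s^2*(9 - 27*t) + s*(-3*t^2 - 161*t + 54) - 18*t^2 + 6*t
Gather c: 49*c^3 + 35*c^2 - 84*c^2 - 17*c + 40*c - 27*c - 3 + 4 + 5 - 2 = 49*c^3 - 49*c^2 - 4*c + 4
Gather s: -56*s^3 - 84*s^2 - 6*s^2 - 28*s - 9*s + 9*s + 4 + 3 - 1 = -56*s^3 - 90*s^2 - 28*s + 6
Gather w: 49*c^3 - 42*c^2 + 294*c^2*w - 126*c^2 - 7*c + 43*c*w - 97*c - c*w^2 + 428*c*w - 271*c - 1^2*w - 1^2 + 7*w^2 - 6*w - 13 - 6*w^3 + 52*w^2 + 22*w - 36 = 49*c^3 - 168*c^2 - 375*c - 6*w^3 + w^2*(59 - c) + w*(294*c^2 + 471*c + 15) - 50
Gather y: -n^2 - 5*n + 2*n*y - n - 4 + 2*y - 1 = -n^2 - 6*n + y*(2*n + 2) - 5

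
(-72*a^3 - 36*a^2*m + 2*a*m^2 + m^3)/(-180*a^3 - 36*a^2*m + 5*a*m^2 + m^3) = (2*a + m)/(5*a + m)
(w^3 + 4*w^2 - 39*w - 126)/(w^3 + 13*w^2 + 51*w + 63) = (w - 6)/(w + 3)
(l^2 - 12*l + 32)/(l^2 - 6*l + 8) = (l - 8)/(l - 2)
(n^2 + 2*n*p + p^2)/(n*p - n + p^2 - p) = (n + p)/(p - 1)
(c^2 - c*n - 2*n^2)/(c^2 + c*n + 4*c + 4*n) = (c - 2*n)/(c + 4)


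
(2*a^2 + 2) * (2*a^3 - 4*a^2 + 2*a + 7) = 4*a^5 - 8*a^4 + 8*a^3 + 6*a^2 + 4*a + 14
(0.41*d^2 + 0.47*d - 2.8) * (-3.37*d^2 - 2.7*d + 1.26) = -1.3817*d^4 - 2.6909*d^3 + 8.6836*d^2 + 8.1522*d - 3.528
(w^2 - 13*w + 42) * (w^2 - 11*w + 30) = w^4 - 24*w^3 + 215*w^2 - 852*w + 1260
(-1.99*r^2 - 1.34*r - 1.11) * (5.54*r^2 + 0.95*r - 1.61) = -11.0246*r^4 - 9.3141*r^3 - 4.2185*r^2 + 1.1029*r + 1.7871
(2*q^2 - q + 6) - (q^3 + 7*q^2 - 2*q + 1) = -q^3 - 5*q^2 + q + 5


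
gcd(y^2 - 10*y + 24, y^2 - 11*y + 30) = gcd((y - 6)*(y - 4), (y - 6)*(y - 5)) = y - 6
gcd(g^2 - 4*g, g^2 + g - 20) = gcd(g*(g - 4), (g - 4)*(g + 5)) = g - 4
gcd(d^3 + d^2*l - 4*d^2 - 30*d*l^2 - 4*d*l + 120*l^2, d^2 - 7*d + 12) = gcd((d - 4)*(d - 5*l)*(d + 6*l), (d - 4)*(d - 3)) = d - 4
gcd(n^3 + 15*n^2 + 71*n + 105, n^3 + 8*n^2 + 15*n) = n^2 + 8*n + 15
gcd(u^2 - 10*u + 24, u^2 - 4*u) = u - 4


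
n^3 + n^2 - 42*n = n*(n - 6)*(n + 7)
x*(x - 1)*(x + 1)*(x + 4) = x^4 + 4*x^3 - x^2 - 4*x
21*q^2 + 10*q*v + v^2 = (3*q + v)*(7*q + v)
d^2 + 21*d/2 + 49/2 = (d + 7/2)*(d + 7)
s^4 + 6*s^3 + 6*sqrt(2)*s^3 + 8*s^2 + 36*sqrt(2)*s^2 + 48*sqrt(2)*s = s*(s + 2)*(s + 4)*(s + 6*sqrt(2))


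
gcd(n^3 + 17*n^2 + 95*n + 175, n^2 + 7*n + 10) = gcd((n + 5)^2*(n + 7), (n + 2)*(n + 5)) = n + 5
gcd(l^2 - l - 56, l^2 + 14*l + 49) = l + 7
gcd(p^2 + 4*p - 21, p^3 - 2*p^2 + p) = 1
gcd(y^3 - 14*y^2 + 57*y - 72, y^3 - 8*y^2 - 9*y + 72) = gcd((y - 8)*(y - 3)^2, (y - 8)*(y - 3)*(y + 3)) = y^2 - 11*y + 24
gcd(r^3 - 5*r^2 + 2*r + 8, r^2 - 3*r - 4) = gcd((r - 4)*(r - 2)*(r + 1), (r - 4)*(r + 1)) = r^2 - 3*r - 4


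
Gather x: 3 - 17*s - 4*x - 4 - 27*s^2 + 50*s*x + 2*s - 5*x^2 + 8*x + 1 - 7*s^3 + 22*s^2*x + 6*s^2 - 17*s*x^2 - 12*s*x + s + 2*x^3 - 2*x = -7*s^3 - 21*s^2 - 14*s + 2*x^3 + x^2*(-17*s - 5) + x*(22*s^2 + 38*s + 2)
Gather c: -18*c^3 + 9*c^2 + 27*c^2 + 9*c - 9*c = -18*c^3 + 36*c^2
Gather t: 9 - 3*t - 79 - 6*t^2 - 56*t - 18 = -6*t^2 - 59*t - 88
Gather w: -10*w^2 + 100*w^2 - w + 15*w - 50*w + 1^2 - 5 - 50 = 90*w^2 - 36*w - 54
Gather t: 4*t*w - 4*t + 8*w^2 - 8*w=t*(4*w - 4) + 8*w^2 - 8*w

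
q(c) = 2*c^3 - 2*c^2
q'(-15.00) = 1410.00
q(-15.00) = -7200.00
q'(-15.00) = 1410.00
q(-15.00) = -7200.00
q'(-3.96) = 109.93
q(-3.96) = -155.56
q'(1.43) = 6.55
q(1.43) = 1.76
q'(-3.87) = 105.34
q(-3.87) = -145.88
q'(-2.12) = 35.45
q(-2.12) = -28.05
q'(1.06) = 2.50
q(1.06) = 0.13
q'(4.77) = 117.44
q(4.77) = 171.56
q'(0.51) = -0.48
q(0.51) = -0.25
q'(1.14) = 3.24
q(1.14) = 0.36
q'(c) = 6*c^2 - 4*c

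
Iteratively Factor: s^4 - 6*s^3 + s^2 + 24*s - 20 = (s - 5)*(s^3 - s^2 - 4*s + 4) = (s - 5)*(s - 2)*(s^2 + s - 2) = (s - 5)*(s - 2)*(s + 2)*(s - 1)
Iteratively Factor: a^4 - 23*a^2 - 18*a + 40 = (a + 4)*(a^3 - 4*a^2 - 7*a + 10) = (a - 1)*(a + 4)*(a^2 - 3*a - 10) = (a - 5)*(a - 1)*(a + 4)*(a + 2)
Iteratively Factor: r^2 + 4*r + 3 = (r + 1)*(r + 3)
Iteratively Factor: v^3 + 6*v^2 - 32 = (v + 4)*(v^2 + 2*v - 8) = (v + 4)^2*(v - 2)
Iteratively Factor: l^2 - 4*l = (l)*(l - 4)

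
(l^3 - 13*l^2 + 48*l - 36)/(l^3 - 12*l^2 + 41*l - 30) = (l - 6)/(l - 5)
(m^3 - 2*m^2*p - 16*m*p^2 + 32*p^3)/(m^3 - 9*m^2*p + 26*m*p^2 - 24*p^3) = (-m - 4*p)/(-m + 3*p)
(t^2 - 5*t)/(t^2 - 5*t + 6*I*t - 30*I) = t/(t + 6*I)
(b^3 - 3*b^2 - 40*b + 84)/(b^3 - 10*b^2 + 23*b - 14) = (b + 6)/(b - 1)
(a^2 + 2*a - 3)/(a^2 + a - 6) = (a - 1)/(a - 2)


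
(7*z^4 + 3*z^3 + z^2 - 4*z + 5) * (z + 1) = 7*z^5 + 10*z^4 + 4*z^3 - 3*z^2 + z + 5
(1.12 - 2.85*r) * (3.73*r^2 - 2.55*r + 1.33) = -10.6305*r^3 + 11.4451*r^2 - 6.6465*r + 1.4896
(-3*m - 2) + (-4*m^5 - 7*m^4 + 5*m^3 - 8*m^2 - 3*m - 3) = -4*m^5 - 7*m^4 + 5*m^3 - 8*m^2 - 6*m - 5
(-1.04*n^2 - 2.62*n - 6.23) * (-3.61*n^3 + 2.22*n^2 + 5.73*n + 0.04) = 3.7544*n^5 + 7.1494*n^4 + 10.7147*n^3 - 28.8848*n^2 - 35.8027*n - 0.2492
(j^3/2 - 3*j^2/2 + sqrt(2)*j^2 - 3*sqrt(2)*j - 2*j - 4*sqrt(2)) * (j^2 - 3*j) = j^5/2 - 3*j^4 + sqrt(2)*j^4 - 6*sqrt(2)*j^3 + 5*j^3/2 + 6*j^2 + 5*sqrt(2)*j^2 + 12*sqrt(2)*j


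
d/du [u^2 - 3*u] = 2*u - 3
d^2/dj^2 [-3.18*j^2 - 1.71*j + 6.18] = -6.36000000000000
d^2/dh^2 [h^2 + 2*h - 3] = 2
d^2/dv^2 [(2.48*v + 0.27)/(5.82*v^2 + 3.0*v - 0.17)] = ((2.48*v + 0.27)*(11.64*v + 3.0)*(23.28*v + 6.0) - (86.6016*v + 18.0228)*(5.82*v^2 + 3.0*v - 0.17))/(5.82*v^2 + 3.0*v - 0.17)^3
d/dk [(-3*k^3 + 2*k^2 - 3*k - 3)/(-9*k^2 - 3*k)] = (9*k^4 + 6*k^3 - 11*k^2 - 18*k - 3)/(3*k^2*(9*k^2 + 6*k + 1))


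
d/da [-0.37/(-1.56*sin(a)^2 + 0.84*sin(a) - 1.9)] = (0.3108 - 1.1544*sin(a))*cos(a)/(1.56*sin(a)^2 - 0.84*sin(a) + 1.9)^2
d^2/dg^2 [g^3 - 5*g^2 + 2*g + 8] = 6*g - 10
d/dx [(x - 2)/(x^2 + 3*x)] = (-x^2 + 4*x + 6)/(x^2*(x^2 + 6*x + 9))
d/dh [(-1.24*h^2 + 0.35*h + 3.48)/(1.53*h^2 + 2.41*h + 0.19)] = (-3.5239*h^2 - 11.12*h - 8.3203)/(2.3409*h^4 + 7.3746*h^3 + 6.3895*h^2 + 0.9158*h + 0.0361)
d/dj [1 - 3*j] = -3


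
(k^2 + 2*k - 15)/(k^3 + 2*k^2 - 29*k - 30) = (k^2 + 2*k - 15)/(k^3 + 2*k^2 - 29*k - 30)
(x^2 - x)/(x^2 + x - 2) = x/(x + 2)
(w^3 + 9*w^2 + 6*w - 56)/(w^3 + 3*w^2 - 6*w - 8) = (w + 7)/(w + 1)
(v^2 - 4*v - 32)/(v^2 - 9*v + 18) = (v^2 - 4*v - 32)/(v^2 - 9*v + 18)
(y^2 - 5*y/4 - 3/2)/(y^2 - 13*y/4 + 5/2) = (4*y + 3)/(4*y - 5)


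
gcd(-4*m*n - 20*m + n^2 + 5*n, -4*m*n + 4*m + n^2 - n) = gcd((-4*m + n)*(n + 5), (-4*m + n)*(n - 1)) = 4*m - n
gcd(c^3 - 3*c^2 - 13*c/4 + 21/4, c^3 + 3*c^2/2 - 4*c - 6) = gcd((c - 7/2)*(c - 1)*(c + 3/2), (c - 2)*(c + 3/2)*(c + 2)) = c + 3/2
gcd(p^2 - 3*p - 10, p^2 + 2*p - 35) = p - 5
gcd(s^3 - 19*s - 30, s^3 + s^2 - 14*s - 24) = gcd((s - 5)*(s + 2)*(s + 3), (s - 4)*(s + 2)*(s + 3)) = s^2 + 5*s + 6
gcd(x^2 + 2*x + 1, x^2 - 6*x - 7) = x + 1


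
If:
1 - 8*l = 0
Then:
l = 1/8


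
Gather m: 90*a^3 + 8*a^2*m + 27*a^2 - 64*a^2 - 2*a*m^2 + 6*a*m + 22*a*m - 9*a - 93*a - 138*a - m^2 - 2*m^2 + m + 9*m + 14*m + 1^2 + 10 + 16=90*a^3 - 37*a^2 - 240*a + m^2*(-2*a - 3) + m*(8*a^2 + 28*a + 24) + 27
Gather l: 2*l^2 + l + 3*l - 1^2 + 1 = 2*l^2 + 4*l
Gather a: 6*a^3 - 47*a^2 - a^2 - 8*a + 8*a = 6*a^3 - 48*a^2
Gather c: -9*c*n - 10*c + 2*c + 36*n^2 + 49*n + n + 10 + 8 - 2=c*(-9*n - 8) + 36*n^2 + 50*n + 16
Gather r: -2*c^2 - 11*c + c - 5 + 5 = -2*c^2 - 10*c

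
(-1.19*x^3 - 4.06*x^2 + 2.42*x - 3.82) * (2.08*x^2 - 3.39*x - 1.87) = -2.4752*x^5 - 4.4107*x^4 + 21.0223*x^3 - 8.5572*x^2 + 8.4244*x + 7.1434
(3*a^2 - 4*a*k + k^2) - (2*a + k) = 3*a^2 - 4*a*k - 2*a + k^2 - k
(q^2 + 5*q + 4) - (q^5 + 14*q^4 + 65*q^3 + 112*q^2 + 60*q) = -q^5 - 14*q^4 - 65*q^3 - 111*q^2 - 55*q + 4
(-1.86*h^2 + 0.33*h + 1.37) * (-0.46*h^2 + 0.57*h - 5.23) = 0.8556*h^4 - 1.212*h^3 + 9.2857*h^2 - 0.945*h - 7.1651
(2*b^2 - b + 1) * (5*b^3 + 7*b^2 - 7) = 10*b^5 + 9*b^4 - 2*b^3 - 7*b^2 + 7*b - 7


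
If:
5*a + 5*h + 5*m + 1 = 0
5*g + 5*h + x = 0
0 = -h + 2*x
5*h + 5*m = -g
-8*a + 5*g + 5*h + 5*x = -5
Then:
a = 35/188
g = 363/188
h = -165/94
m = 1287/940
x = -165/188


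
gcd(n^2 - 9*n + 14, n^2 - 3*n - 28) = n - 7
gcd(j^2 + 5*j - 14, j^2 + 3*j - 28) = j + 7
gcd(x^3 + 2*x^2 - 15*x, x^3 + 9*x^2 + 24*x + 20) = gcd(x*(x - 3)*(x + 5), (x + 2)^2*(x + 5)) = x + 5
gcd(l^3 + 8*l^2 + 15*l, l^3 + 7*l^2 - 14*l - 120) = l + 5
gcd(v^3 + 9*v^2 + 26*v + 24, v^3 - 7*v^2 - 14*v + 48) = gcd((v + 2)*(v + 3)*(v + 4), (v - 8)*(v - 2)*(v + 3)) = v + 3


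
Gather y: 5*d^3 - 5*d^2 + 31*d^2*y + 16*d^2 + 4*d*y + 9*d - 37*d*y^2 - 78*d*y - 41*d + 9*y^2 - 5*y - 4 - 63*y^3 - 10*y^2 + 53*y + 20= 5*d^3 + 11*d^2 - 32*d - 63*y^3 + y^2*(-37*d - 1) + y*(31*d^2 - 74*d + 48) + 16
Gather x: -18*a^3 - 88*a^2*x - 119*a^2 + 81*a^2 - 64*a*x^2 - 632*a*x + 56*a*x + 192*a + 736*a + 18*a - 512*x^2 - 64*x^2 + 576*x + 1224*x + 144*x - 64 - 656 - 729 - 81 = -18*a^3 - 38*a^2 + 946*a + x^2*(-64*a - 576) + x*(-88*a^2 - 576*a + 1944) - 1530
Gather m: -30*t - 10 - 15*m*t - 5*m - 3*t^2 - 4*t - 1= m*(-15*t - 5) - 3*t^2 - 34*t - 11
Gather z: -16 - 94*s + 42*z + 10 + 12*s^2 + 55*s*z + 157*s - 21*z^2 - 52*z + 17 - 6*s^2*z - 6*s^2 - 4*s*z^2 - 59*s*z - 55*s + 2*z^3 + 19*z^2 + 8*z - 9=6*s^2 + 8*s + 2*z^3 + z^2*(-4*s - 2) + z*(-6*s^2 - 4*s - 2) + 2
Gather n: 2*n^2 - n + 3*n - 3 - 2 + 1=2*n^2 + 2*n - 4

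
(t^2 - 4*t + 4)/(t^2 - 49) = (t^2 - 4*t + 4)/(t^2 - 49)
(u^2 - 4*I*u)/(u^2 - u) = (u - 4*I)/(u - 1)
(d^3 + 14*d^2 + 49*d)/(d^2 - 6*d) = (d^2 + 14*d + 49)/(d - 6)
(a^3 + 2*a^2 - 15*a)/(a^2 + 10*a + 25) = a*(a - 3)/(a + 5)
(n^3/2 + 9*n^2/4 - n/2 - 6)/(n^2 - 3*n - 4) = (-2*n^3 - 9*n^2 + 2*n + 24)/(4*(-n^2 + 3*n + 4))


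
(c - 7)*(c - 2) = c^2 - 9*c + 14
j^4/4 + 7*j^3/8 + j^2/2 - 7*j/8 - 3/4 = (j/4 + 1/2)*(j - 1)*(j + 1)*(j + 3/2)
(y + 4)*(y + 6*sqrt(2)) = y^2 + 4*y + 6*sqrt(2)*y + 24*sqrt(2)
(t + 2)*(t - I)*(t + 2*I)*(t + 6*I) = t^4 + 2*t^3 + 7*I*t^3 - 4*t^2 + 14*I*t^2 - 8*t + 12*I*t + 24*I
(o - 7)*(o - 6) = o^2 - 13*o + 42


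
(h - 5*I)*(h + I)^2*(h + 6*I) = h^4 + 3*I*h^3 + 27*h^2 + 59*I*h - 30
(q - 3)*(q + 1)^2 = q^3 - q^2 - 5*q - 3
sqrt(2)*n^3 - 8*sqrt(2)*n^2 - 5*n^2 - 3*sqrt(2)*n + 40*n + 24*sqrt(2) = (n - 8)*(n - 3*sqrt(2))*(sqrt(2)*n + 1)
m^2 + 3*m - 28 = (m - 4)*(m + 7)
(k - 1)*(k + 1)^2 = k^3 + k^2 - k - 1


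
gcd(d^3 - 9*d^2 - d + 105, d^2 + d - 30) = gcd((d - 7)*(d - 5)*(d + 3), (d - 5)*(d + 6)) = d - 5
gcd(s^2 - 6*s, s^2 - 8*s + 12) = s - 6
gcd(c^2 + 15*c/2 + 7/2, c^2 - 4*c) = 1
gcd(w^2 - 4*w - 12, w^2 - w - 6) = w + 2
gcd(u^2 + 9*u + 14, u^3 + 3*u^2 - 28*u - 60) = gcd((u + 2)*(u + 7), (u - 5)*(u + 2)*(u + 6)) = u + 2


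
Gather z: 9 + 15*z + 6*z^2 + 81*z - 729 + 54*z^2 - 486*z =60*z^2 - 390*z - 720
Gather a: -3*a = -3*a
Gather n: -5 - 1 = -6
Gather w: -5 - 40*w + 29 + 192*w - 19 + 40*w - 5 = 192*w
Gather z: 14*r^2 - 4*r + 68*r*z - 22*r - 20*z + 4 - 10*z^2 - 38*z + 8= 14*r^2 - 26*r - 10*z^2 + z*(68*r - 58) + 12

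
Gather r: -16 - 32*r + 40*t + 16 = -32*r + 40*t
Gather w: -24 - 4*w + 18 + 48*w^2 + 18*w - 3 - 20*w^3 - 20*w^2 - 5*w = -20*w^3 + 28*w^2 + 9*w - 9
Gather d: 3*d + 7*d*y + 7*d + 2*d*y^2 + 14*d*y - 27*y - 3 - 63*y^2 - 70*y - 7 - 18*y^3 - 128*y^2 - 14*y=d*(2*y^2 + 21*y + 10) - 18*y^3 - 191*y^2 - 111*y - 10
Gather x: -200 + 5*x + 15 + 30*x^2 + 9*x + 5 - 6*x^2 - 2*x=24*x^2 + 12*x - 180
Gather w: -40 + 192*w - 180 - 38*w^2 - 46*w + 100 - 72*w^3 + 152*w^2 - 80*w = -72*w^3 + 114*w^2 + 66*w - 120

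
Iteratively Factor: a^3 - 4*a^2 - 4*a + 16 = (a - 4)*(a^2 - 4) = (a - 4)*(a - 2)*(a + 2)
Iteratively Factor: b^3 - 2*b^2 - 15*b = (b + 3)*(b^2 - 5*b) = (b - 5)*(b + 3)*(b)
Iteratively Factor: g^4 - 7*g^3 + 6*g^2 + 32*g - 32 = (g - 4)*(g^3 - 3*g^2 - 6*g + 8) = (g - 4)*(g + 2)*(g^2 - 5*g + 4) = (g - 4)^2*(g + 2)*(g - 1)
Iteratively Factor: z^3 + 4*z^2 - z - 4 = (z + 1)*(z^2 + 3*z - 4) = (z - 1)*(z + 1)*(z + 4)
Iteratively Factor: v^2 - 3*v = (v)*(v - 3)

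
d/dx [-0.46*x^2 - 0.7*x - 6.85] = -0.92*x - 0.7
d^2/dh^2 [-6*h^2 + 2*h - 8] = -12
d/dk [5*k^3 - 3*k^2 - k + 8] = 15*k^2 - 6*k - 1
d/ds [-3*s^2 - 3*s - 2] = -6*s - 3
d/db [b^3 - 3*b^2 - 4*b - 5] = 3*b^2 - 6*b - 4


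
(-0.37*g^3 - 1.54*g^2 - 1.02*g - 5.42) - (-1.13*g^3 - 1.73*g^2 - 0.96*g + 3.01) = 0.76*g^3 + 0.19*g^2 - 0.0600000000000001*g - 8.43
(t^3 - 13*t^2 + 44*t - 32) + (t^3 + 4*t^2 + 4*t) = 2*t^3 - 9*t^2 + 48*t - 32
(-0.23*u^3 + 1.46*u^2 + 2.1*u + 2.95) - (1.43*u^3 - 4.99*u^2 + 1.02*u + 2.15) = -1.66*u^3 + 6.45*u^2 + 1.08*u + 0.8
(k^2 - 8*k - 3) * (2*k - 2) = 2*k^3 - 18*k^2 + 10*k + 6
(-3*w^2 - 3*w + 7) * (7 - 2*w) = 6*w^3 - 15*w^2 - 35*w + 49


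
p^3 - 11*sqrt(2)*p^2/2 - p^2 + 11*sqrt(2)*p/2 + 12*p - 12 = (p - 1)*(p - 4*sqrt(2))*(p - 3*sqrt(2)/2)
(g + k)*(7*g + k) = 7*g^2 + 8*g*k + k^2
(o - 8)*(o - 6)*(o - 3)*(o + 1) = o^4 - 16*o^3 + 73*o^2 - 54*o - 144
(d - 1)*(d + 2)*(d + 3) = d^3 + 4*d^2 + d - 6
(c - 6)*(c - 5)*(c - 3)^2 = c^4 - 17*c^3 + 105*c^2 - 279*c + 270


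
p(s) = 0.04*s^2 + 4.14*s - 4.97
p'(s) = 0.08*s + 4.14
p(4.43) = 14.16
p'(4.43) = 4.49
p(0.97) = -0.92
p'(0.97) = 4.22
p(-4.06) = -21.12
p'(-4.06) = 3.82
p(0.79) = -1.67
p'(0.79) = 4.20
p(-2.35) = -14.48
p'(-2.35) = 3.95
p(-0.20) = -5.80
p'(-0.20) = 4.12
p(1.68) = 2.10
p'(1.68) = 4.27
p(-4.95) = -24.48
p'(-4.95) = 3.74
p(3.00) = 7.81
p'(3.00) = 4.38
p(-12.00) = -48.89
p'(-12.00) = 3.18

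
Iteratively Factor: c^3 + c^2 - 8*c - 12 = (c - 3)*(c^2 + 4*c + 4) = (c - 3)*(c + 2)*(c + 2)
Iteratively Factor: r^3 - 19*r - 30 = (r + 2)*(r^2 - 2*r - 15) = (r + 2)*(r + 3)*(r - 5)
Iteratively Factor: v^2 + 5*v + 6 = (v + 3)*(v + 2)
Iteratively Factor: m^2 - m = (m)*(m - 1)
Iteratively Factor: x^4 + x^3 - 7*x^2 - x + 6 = (x - 1)*(x^3 + 2*x^2 - 5*x - 6) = (x - 2)*(x - 1)*(x^2 + 4*x + 3) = (x - 2)*(x - 1)*(x + 3)*(x + 1)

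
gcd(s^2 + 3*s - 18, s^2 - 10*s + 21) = s - 3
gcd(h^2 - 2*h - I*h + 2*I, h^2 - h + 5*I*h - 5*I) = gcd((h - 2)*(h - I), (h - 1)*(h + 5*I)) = 1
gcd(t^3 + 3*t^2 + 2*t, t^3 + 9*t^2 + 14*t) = t^2 + 2*t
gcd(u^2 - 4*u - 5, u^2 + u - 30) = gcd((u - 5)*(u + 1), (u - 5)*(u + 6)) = u - 5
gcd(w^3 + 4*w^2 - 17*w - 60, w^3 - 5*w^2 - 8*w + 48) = w^2 - w - 12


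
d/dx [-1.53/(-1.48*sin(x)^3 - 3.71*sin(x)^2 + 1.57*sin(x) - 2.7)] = (-6.7932*sin(x)^2 - 11.3526*sin(x) + 2.4021)*cos(x)/(1.48*sin(x)^3 + 3.71*sin(x)^2 - 1.57*sin(x) + 2.7)^2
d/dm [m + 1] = 1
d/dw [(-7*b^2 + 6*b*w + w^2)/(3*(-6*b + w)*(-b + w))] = -13*b/(108*b^2 - 36*b*w + 3*w^2)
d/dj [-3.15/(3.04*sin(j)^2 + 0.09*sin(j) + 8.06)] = (19.152*sin(j) + 0.2835)*cos(j)/(3.04*sin(j)^2 + 0.09*sin(j) + 8.06)^2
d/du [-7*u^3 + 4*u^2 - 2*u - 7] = -21*u^2 + 8*u - 2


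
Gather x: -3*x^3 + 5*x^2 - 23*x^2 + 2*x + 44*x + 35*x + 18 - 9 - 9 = -3*x^3 - 18*x^2 + 81*x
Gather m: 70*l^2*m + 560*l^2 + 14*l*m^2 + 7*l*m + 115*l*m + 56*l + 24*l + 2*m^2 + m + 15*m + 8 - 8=560*l^2 + 80*l + m^2*(14*l + 2) + m*(70*l^2 + 122*l + 16)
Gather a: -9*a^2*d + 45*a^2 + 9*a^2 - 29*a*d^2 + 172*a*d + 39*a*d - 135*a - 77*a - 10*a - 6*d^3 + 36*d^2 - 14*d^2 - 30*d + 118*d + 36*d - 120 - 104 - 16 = a^2*(54 - 9*d) + a*(-29*d^2 + 211*d - 222) - 6*d^3 + 22*d^2 + 124*d - 240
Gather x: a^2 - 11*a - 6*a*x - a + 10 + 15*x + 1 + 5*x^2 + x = a^2 - 12*a + 5*x^2 + x*(16 - 6*a) + 11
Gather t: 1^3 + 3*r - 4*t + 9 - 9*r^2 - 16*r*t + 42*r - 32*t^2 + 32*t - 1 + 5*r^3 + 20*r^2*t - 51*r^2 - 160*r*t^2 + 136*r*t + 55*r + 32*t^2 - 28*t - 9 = 5*r^3 - 60*r^2 - 160*r*t^2 + 100*r + t*(20*r^2 + 120*r)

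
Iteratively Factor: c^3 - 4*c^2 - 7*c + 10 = (c + 2)*(c^2 - 6*c + 5) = (c - 1)*(c + 2)*(c - 5)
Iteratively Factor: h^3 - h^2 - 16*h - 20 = (h - 5)*(h^2 + 4*h + 4) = (h - 5)*(h + 2)*(h + 2)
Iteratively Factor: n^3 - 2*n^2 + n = (n)*(n^2 - 2*n + 1) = n*(n - 1)*(n - 1)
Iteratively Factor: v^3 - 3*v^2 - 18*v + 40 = (v - 5)*(v^2 + 2*v - 8) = (v - 5)*(v - 2)*(v + 4)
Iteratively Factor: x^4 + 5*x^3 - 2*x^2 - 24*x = (x - 2)*(x^3 + 7*x^2 + 12*x) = (x - 2)*(x + 4)*(x^2 + 3*x) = (x - 2)*(x + 3)*(x + 4)*(x)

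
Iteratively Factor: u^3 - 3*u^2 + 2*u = (u - 1)*(u^2 - 2*u) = (u - 2)*(u - 1)*(u)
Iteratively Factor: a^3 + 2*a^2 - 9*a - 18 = (a + 2)*(a^2 - 9) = (a - 3)*(a + 2)*(a + 3)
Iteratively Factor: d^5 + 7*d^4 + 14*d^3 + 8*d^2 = (d)*(d^4 + 7*d^3 + 14*d^2 + 8*d) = d*(d + 1)*(d^3 + 6*d^2 + 8*d) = d*(d + 1)*(d + 2)*(d^2 + 4*d) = d*(d + 1)*(d + 2)*(d + 4)*(d)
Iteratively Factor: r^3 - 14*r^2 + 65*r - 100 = (r - 5)*(r^2 - 9*r + 20) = (r - 5)*(r - 4)*(r - 5)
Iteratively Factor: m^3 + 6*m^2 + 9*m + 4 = (m + 4)*(m^2 + 2*m + 1) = (m + 1)*(m + 4)*(m + 1)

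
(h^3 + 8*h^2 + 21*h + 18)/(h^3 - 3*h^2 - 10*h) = (h^2 + 6*h + 9)/(h*(h - 5))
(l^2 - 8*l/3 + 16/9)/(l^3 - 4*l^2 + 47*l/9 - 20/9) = (3*l - 4)/(3*l^2 - 8*l + 5)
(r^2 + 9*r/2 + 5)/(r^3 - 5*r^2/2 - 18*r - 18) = (2*r + 5)/(2*r^2 - 9*r - 18)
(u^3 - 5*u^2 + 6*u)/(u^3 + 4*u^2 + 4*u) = (u^2 - 5*u + 6)/(u^2 + 4*u + 4)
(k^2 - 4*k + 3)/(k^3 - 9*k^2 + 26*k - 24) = (k - 1)/(k^2 - 6*k + 8)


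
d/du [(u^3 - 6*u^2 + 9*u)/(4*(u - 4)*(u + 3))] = (u^4 - 2*u^3 - 39*u^2 + 144*u - 108)/(4*(u^4 - 2*u^3 - 23*u^2 + 24*u + 144))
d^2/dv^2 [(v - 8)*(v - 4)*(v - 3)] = 6*v - 30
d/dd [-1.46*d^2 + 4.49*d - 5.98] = 4.49 - 2.92*d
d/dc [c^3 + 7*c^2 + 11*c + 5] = 3*c^2 + 14*c + 11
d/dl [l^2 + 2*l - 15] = 2*l + 2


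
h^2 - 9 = (h - 3)*(h + 3)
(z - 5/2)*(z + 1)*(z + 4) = z^3 + 5*z^2/2 - 17*z/2 - 10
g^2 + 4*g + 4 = (g + 2)^2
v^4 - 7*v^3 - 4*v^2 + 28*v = v*(v - 7)*(v - 2)*(v + 2)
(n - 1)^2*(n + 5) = n^3 + 3*n^2 - 9*n + 5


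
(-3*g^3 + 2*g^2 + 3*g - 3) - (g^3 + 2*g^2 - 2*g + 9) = -4*g^3 + 5*g - 12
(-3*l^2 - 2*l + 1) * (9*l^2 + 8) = -27*l^4 - 18*l^3 - 15*l^2 - 16*l + 8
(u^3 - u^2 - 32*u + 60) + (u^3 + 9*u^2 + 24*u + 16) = 2*u^3 + 8*u^2 - 8*u + 76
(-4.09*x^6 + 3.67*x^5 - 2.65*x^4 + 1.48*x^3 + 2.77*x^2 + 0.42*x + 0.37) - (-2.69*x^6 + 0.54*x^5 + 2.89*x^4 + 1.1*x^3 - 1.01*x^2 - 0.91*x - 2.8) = -1.4*x^6 + 3.13*x^5 - 5.54*x^4 + 0.38*x^3 + 3.78*x^2 + 1.33*x + 3.17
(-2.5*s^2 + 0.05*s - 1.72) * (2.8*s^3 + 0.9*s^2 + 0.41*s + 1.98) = -7.0*s^5 - 2.11*s^4 - 5.796*s^3 - 6.4775*s^2 - 0.6062*s - 3.4056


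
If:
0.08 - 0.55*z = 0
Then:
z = 0.15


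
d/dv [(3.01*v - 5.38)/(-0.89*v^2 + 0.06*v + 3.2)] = (2.6789*v^2 - 9.5764*v + 9.9548)/(0.7921*v^4 - 0.1068*v^3 - 5.6924*v^2 + 0.384*v + 10.24)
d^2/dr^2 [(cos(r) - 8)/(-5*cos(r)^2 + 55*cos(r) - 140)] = (9*(1 - cos(2*r))^2*cos(r)/4 - 21*(1 - cos(2*r))^2/4 - 1970*cos(r) + 121*cos(2*r) + 51*cos(3*r)/2 - cos(5*r)/2 + 1014)/(5*(cos(r) - 7)^3*(cos(r) - 4)^3)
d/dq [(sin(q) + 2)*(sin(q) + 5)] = (2*sin(q) + 7)*cos(q)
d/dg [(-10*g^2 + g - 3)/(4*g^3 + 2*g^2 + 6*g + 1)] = (40*g^4 - 8*g^3 - 26*g^2 - 8*g + 19)/(16*g^6 + 16*g^5 + 52*g^4 + 32*g^3 + 40*g^2 + 12*g + 1)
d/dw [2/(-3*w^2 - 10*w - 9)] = 4*(3*w + 5)/(3*w^2 + 10*w + 9)^2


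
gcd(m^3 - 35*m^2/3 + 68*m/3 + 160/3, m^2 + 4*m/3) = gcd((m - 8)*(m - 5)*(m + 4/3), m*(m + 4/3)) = m + 4/3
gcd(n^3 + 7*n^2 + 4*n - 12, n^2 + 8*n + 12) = n^2 + 8*n + 12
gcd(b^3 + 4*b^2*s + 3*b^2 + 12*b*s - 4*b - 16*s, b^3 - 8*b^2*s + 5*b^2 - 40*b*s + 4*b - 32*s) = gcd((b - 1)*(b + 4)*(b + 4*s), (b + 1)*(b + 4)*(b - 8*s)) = b + 4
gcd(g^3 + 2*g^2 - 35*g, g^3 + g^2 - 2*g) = g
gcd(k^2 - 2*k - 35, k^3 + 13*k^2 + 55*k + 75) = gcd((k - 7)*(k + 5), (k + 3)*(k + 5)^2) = k + 5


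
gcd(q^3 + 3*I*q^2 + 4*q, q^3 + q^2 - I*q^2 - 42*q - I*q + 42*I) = q - I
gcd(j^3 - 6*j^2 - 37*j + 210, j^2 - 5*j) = j - 5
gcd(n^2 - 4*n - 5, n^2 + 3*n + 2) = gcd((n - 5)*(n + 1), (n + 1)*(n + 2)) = n + 1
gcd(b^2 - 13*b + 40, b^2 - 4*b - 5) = b - 5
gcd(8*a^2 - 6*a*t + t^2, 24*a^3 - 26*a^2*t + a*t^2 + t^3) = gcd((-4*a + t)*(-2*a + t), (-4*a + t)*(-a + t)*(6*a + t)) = -4*a + t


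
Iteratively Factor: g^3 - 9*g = (g)*(g^2 - 9) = g*(g + 3)*(g - 3)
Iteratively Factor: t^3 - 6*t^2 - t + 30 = (t - 3)*(t^2 - 3*t - 10) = (t - 5)*(t - 3)*(t + 2)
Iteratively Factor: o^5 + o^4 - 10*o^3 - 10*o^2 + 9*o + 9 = (o + 3)*(o^4 - 2*o^3 - 4*o^2 + 2*o + 3) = (o - 3)*(o + 3)*(o^3 + o^2 - o - 1) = (o - 3)*(o - 1)*(o + 3)*(o^2 + 2*o + 1) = (o - 3)*(o - 1)*(o + 1)*(o + 3)*(o + 1)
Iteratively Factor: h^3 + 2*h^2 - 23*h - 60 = (h - 5)*(h^2 + 7*h + 12) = (h - 5)*(h + 3)*(h + 4)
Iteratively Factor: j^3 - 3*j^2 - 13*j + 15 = (j + 3)*(j^2 - 6*j + 5) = (j - 1)*(j + 3)*(j - 5)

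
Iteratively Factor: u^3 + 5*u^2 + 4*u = (u + 4)*(u^2 + u) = (u + 1)*(u + 4)*(u)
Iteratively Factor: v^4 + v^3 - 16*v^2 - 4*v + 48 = (v - 3)*(v^3 + 4*v^2 - 4*v - 16) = (v - 3)*(v + 2)*(v^2 + 2*v - 8) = (v - 3)*(v - 2)*(v + 2)*(v + 4)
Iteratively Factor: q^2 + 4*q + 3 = (q + 3)*(q + 1)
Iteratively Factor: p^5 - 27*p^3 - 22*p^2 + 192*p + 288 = (p - 4)*(p^4 + 4*p^3 - 11*p^2 - 66*p - 72) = (p - 4)^2*(p^3 + 8*p^2 + 21*p + 18) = (p - 4)^2*(p + 3)*(p^2 + 5*p + 6) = (p - 4)^2*(p + 3)^2*(p + 2)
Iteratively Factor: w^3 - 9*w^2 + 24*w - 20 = (w - 2)*(w^2 - 7*w + 10) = (w - 5)*(w - 2)*(w - 2)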